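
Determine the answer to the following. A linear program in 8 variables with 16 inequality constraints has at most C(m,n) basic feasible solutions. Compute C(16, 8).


Each vertex corresponds to some choice of n active constraints out of m, so the number of vertices is at most C(m, n) = m! / (n!(m-n)!).
m = 16, n = 8
Numerator: 16 * 15 * 14 * 13 * 12 * 11 * 10 * 9
Denominator: 8! = 40320
C(16, 8) = 12870


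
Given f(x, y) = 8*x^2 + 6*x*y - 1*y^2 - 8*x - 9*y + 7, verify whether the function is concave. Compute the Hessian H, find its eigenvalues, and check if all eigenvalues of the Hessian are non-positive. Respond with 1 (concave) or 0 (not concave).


The Hessian of f(x,y) = 8*x^2 + 6*x*y - 1*y^2 - 8*x - 9*y + 7 is:
H = [[16, 6], [6, -2]]
Trace = 16 - 2 = 14
Determinant = 16*-2 - (6)^2 = -68
Discriminant = (14)^2 - 4*-68 = 468.0
Eigenvalues: lambda_1 = -3.8167, lambda_2 = 17.8167
The function is not concave.

0


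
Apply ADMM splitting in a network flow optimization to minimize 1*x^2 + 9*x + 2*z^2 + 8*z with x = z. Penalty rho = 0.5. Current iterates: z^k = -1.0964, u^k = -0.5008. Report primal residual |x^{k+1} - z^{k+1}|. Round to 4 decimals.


ADMM iteration with rho = 0.5, z^k = -1.0964, u^k = -0.5008
Step 1: x-update.
Minimize 1*x^2 + 9*x + (0.5/2)*(x + 1.0964 - 0.5008)^2
FOC: (2*1 + 0.5)*x = -9 + 0.5*(-1.0964 + 0.5008)
x^{k+1} = -3.7191
Step 2: z-update.
Minimize 2*z^2 + 8*z + (0.5/2)*(-3.7191 - z - 0.5008)^2
FOC: (2*2 + 0.5)*z = -8 + 0.5*(-3.7191 - 0.5008)
z^{k+1} = -2.2467
Step 3: u-update.
u^{k+1} = -0.5008 - 3.7191 + 2.2467 = -1.9733
Step 4: Primal residual = |-3.7191 + 2.2467| = 1.4725


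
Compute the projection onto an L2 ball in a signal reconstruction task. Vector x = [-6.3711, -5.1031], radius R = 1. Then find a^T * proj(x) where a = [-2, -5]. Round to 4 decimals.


Step 1: Compute ||x|| (intermediates to 6 decimals).
||x|| = sqrt((-6.3711)^2 + (-5.1031)^2) = 8.162876
Step 2: Project.
Since ||x|| > R, scale = R/||x|| = 1/8.162876 = 0.122506, proj(x) = scale * x
proj(x) = [-0.780498, -0.62516]
Step 3: Dot product.
a^T * proj(x) = -2*(-0.780498) - 5*(-0.62516) = 4.6868


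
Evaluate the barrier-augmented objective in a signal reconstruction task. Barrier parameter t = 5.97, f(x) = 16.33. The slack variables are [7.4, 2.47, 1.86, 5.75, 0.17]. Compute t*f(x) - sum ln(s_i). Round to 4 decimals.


Step 1: Compute log-barrier.
ln values: [2.0015, 0.9042, 0.6206, 1.7492, -1.772]
phi = -(2.0015 + 0.9042 + 0.6206 + 1.7492 - 1.772) = -3.5035
Step 2: Compute augmented objective.
t*f(x) = 5.97*16.33 = 97.4901
Total = 97.4901 - 3.5035 = 93.9866


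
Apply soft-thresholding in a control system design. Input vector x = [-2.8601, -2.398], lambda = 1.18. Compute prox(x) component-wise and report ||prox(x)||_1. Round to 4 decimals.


Soft-thresholding with lambda = 1.18:
prox(-2.8601) = sign(-2.8601)*max(|-2.8601| - 1.18, 0) = -1.6801
prox(-2.398) = sign(-2.398)*max(|-2.398| - 1.18, 0) = -1.218
prox(x) = [-1.6801, -1.218]
||prox(x)||_1 = 1.6801 + 1.218 = 2.8981


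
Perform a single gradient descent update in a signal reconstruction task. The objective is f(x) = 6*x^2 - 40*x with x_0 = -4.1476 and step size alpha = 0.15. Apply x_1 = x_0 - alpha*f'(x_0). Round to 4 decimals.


We compute the gradient at x_0 and apply the update.
f'(x) = 12*x - 40
f'(-4.1476) = 12*-4.1476 - 40 = -89.7712
x_1 = -4.1476 - 0.15*-89.7712 = 9.3181


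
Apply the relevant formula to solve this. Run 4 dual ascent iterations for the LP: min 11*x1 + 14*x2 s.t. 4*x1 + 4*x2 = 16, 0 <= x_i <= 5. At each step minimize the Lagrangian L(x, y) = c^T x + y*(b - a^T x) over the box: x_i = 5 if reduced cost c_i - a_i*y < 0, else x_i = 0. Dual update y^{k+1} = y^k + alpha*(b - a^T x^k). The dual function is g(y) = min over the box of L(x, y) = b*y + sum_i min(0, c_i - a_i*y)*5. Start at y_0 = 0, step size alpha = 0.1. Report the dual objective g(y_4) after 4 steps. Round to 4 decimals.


Dual ascent for LP: min 11*x1 + 14*x2, 4*x1 + 4*x2 = 16, 0 <= x_i <= 5
Step 1: y^k = 0.0, reduced costs: (11.0, 14.0)
  x^k = (0.0, 0.0), subgradient = b - a^T x = 16.0
  y^{k+1} = 0.0 + 0.1*16.0 = 1.6
Step 2: y^k = 1.6, reduced costs: (4.6, 7.6)
  x^k = (0.0, 0.0), subgradient = b - a^T x = 16.0
  y^{k+1} = 1.6 + 0.1*16.0 = 3.2
Step 3: y^k = 3.2, reduced costs: (-1.8, 1.2)
  x^k = (5.0, 0.0), subgradient = b - a^T x = -4.0
  y^{k+1} = 3.2 + 0.1*-4.0 = 2.8
Step 4: y^k = 2.8, reduced costs: (-0.2, 2.8)
  x^k = (5.0, 0.0), subgradient = b - a^T x = -4.0
  y^{k+1} = 2.8 + 0.1*-4.0 = 2.4
Dual objective at y_4 = 2.4: reduced costs (1.4, 4.4), box minimizer x = (0.0, 0.0)
g(y_4) = b*y + (c1 - a1*y)*x1 + (c2 - a2*y)*x2 = 16*2.4 + 1.4*0.0 + 4.4*0.0 = 38.4 + 0.0 + 0.0 = 38.4


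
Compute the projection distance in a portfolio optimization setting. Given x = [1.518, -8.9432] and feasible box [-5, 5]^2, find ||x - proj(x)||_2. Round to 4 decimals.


Project each component onto [-5, 5].
clip(1.518) = 1.518, clip(-8.9432) = -5.0
Projection = [1.518, -5.0]
Squared diffs: [0.0, 15.5488]
Distance = sqrt(15.5488) = 3.9432


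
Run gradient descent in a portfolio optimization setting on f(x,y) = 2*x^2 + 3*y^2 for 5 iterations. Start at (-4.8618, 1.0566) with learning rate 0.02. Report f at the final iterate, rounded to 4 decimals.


Gradient descent on f(x,y) = 2*x^2 + 3*y^2.
Starting point: (-4.8618, 1.0566), alpha = 0.02
Step 1: grad_x = 2*2*-4.8618 = -19.4472, grad_y = 2*3*1.0566 = 6.3396
  x_1 = -4.8618 - 0.02*-19.4472 = -4.4729
  y_1 = 1.0566 - 0.02*6.3396 = 0.9298
Step 2: grad_x = 2*2*-4.4729 = -17.8914, grad_y = 2*3*0.9298 = 5.5788
  x_2 = -4.4729 - 0.02*-17.8914 = -4.115
  y_2 = 0.9298 - 0.02*5.5788 = 0.8182
Step 3: grad_x = 2*2*-4.115 = -16.4601, grad_y = 2*3*0.8182 = 4.9094
  x_3 = -4.115 - 0.02*-16.4601 = -3.7858
  y_3 = 0.8182 - 0.02*4.9094 = 0.72
Step 4: grad_x = 2*2*-3.7858 = -15.1433, grad_y = 2*3*0.72 = 4.3203
  x_4 = -3.7858 - 0.02*-15.1433 = -3.483
  y_4 = 0.72 - 0.02*4.3203 = 0.6336
Step 5: grad_x = 2*2*-3.483 = -13.9318, grad_y = 2*3*0.6336 = 3.8018
  x_5 = -3.483 - 0.02*-13.9318 = -3.2043
  y_5 = 0.6336 - 0.02*3.8018 = 0.5576
f(-3.2043, 0.5576) = 2*(-3.2043)^2 + 3*0.5576^2 = 21.4681


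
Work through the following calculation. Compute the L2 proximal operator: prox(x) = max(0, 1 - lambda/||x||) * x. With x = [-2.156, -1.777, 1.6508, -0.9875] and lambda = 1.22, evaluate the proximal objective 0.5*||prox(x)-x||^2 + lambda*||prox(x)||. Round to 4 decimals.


Step 1: Compute ||x||.
||x|| = 3.3921
Step 2: Compute scaling factor.
scale = max(0, 1 - 1.22/3.3921) = 0.6403
Step 3: prox(x) = [-1.3806, -1.1379, 1.0571, -0.6323]
||prox(x)|| = 2.1721
Step 4: Proximal objective.
0.5*||prox-x||^2 = 0.7442
lambda*||prox|| = 2.65
Total = 3.3942


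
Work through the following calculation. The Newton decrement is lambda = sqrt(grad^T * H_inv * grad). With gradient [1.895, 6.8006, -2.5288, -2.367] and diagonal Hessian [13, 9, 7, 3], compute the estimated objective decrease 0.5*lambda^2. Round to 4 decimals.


Step 1: H is diagonal, so H^(-1) * g = [0.1458, 0.7556, -0.3613, -0.789].
Step 2: g^T H^(-1) g = sum_i g_i^2 / H_ii
  = (1.895)^2/13 + (6.8006)^2/9 + (-2.5288)^2/7 + (-2.367)^2/3
  = 0.2762 + 5.1387 + 0.9135 + 1.8676 = 8.196
Step 3: Objective decrease = 0.5 * g^T H^(-1) g = 4.098


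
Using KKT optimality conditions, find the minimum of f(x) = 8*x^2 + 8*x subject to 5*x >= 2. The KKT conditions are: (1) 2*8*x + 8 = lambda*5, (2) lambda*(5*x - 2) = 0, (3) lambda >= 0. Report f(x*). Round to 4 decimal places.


Step 1: Try lambda = 0 (constraint inactive).
x_unc = -8/(2*8) = -0.5
Check: 5*-0.5 = -2.5 < 2 -- violated!
Step 2: Constraint must be active: 5*x = 2
x* = 2/5 = 0.4
lambda = (2*8*0.4 + 8)/5 = 2.88
Step 3: Compute optimal value.
f(x*) = 8*0.4^2 + 8*0.4 = 4.48


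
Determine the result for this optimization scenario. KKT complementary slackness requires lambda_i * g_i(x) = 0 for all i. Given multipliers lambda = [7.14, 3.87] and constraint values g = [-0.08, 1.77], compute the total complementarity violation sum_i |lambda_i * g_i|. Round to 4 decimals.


KKT complementary slackness check:
lambda_1 * g_1 = 7.14 * -0.08 = -0.5712
lambda_2 * g_2 = 3.87 * 1.77 = 6.8499
Total violation = 0.5712 + 6.8499 = 7.4211


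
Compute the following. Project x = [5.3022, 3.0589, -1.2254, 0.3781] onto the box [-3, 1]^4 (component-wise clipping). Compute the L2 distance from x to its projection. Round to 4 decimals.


Project each component onto [-3, 1].
clip(5.3022) = 1.0, clip(3.0589) = 1.0, clip(-1.2254) = -1.2254, clip(0.3781) = 0.3781
Projection = [1.0, 1.0, -1.2254, 0.3781]
Squared diffs: [18.5089, 4.2391, 0.0, 0.0]
Distance = sqrt(22.748) = 4.7695


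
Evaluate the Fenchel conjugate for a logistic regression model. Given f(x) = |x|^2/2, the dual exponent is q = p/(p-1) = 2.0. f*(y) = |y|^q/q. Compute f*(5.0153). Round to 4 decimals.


The conjugate exponent q satisfies 1/p + 1/q = 1.
p = 2, so q = 2/(2 - 1) = 2.0
|y|^q = 5.0153^2.0 = 25.1532
f*(5.0153) = 25.1532 / 2.0 = 12.5766


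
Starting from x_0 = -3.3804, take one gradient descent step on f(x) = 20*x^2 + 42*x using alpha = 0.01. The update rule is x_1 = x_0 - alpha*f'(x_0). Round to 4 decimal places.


We compute the gradient at x_0 and apply the update.
f'(x) = 40*x + 42
f'(-3.3804) = 40*-3.3804 + 42 = -93.216
x_1 = -3.3804 - 0.01*-93.216 = -2.4482


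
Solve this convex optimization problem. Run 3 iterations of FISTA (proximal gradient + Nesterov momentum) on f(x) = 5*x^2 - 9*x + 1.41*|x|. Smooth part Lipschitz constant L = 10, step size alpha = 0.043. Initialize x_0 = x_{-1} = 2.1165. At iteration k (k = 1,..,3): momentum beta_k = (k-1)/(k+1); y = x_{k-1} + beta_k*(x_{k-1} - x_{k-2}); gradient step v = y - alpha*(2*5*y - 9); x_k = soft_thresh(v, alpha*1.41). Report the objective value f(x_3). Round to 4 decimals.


FISTA on f(x) = 5*x^2 - 9*x + 1.41*|x|
L = 10, alpha = 0.043
Iteration 1: beta = 0.0, y = 2.1165 + 0.0*(2.1165 - 2.1165) = 2.1165
  grad(y) = 12.165, v = y - alpha*grad = 1.5934
  prox(v) = soft_thresh(1.5934, 0.0606) = 1.5328
Iteration 2: beta = 0.3333, y = 1.5328 + 0.3333*(1.5328 - 2.1165) = 1.3382
  grad(y) = 4.382, v = y - alpha*grad = 1.1498
  prox(v) = soft_thresh(1.1498, 0.0606) = 1.0891
Iteration 3: beta = 0.5, y = 1.0891 + 0.5*(1.0891 - 1.5328) = 0.8673
  grad(y) = -0.3267, v = y - alpha*grad = 0.8814
  prox(v) = soft_thresh(0.8814, 0.0606) = 0.8207
f(x_3) = 5*0.8207^2 - 9*0.8207 + 1.41*|0.8207| = -2.8613


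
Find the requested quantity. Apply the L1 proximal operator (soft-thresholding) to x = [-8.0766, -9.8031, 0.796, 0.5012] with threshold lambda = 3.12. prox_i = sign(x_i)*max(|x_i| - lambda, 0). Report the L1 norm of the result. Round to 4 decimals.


Soft-thresholding with lambda = 3.12:
prox(-8.0766) = sign(-8.0766)*max(|-8.0766| - 3.12, 0) = -4.9566
prox(-9.8031) = sign(-9.8031)*max(|-9.8031| - 3.12, 0) = -6.6831
prox(0.796) = sign(0.796)*max(|0.796| - 3.12, 0) = 0.0
prox(0.5012) = sign(0.5012)*max(|0.5012| - 3.12, 0) = 0.0
prox(x) = [-4.9566, -6.6831, 0.0, 0.0]
||prox(x)||_1 = 4.9566 + 6.6831 + 0.0 + 0.0 = 11.6397


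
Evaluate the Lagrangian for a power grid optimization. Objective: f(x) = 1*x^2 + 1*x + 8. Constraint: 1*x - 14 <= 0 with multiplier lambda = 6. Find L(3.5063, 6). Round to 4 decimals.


Step 1: Evaluate f(x).
f(3.5063) = 1*3.5063^2 + 1*3.5063 + 8 = 23.8004
Step 2: Evaluate g(x).
g(3.5063) = 1*3.5063 - 14 = -10.4937
Step 3: Compute Lagrangian.
L = 23.8004 + 6*-10.4937 = -39.1618


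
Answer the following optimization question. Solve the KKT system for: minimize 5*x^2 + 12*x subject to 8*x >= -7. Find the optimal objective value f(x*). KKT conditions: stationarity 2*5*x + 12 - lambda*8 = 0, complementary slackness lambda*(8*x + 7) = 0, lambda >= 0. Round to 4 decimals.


Step 1: Try lambda = 0 (constraint inactive).
x_unc = -12/(2*5) = -1.2
Check: 8*-1.2 = -9.6 < -7 -- violated!
Step 2: Constraint must be active: 8*x = -7
x* = -7/8 = -0.875
lambda = (2*5*(-0.875) + 12)/8 = 0.4063
Step 3: Compute optimal value.
f(x*) = 5*(-0.875)^2 + 12*(-0.875) = -6.6719


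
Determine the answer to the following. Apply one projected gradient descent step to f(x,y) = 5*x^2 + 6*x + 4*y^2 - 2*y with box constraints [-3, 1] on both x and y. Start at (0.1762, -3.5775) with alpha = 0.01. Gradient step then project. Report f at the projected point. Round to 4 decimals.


Step 1: Compute gradient at (0.1762, -3.5775).
grad_x = 2*5*0.1762 + 6 = 7.762
grad_y = 2*4*-3.5775 - 2 = -30.62
Step 2: Gradient step.
x_raw = 0.1762 - 0.01*7.762 = 0.0986
y_raw = -3.5775 - 0.01*-30.62 = -3.2713
Step 3: Project onto [-3, 1].
x_proj = clip(0.0986) = 0.0986
y_proj = clip(-3.2713) = -3.0
Step 4: Evaluate f.
f(0.0986, -3.0) = 42.6401


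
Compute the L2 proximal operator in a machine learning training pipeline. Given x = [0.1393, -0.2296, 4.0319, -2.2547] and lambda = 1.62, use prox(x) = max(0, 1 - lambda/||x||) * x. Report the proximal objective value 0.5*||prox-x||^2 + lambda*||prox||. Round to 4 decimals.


Step 1: Compute ||x||.
||x|| = 4.6273
Step 2: Compute scaling factor.
scale = max(0, 1 - 1.62/4.6273) = 0.6499
Step 3: prox(x) = [0.0905, -0.1492, 2.6204, -1.4653]
||prox(x)|| = 3.0073
Step 4: Proximal objective.
0.5*||prox-x||^2 = 1.3122
lambda*||prox|| = 4.8718
Total = 6.184


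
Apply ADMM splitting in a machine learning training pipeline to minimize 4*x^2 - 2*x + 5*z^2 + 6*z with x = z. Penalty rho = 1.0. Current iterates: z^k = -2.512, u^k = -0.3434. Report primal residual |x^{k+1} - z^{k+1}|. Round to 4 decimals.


ADMM iteration with rho = 1.0, z^k = -2.512, u^k = -0.3434
Step 1: x-update.
Minimize 4*x^2 - 2*x + (1.0/2)*(x + 2.512 - 0.3434)^2
FOC: (2*4 + 1.0)*x = 2 + 1.0*(-2.512 + 0.3434)
x^{k+1} = -0.0187
Step 2: z-update.
Minimize 5*z^2 + 6*z + (1.0/2)*(-0.0187 - z - 0.3434)^2
FOC: (2*5 + 1.0)*z = -6 + 1.0*(-0.0187 - 0.3434)
z^{k+1} = -0.5784
Step 3: u-update.
u^{k+1} = -0.3434 - 0.0187 + 0.5784 = 0.2162
Step 4: Primal residual = |-0.0187 + 0.5784| = 0.5596


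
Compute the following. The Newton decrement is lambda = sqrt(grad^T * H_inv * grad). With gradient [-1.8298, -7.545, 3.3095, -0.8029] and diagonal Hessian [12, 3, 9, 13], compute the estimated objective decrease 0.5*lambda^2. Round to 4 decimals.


Step 1: H is diagonal, so H^(-1) * g = [-0.1525, -2.515, 0.3677, -0.0618].
Step 2: g^T H^(-1) g = sum_i g_i^2 / H_ii
  = (-1.8298)^2/12 + (-7.545)^2/3 + (3.3095)^2/9 + (-0.8029)^2/13
  = 0.279 + 18.9757 + 1.217 + 0.0496 = 20.5213
Step 3: Objective decrease = 0.5 * g^T H^(-1) g = 10.2606


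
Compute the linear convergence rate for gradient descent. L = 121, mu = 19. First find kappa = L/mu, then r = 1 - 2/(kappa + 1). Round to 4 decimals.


Step 1: Compute the condition number.
kappa = L/mu = 121/19 = 6.3684
Step 2: Compute the convergence rate.
r = 1 - 2/(kappa + 1) = 1 - 2*mu/(L + mu) = (L - mu)/(L + mu) = 102/140 = 0.7286


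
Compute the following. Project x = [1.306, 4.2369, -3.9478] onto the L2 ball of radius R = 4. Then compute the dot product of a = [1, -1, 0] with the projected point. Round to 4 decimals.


Step 1: Compute ||x|| (intermediates to 6 decimals).
||x|| = sqrt(1.306^2 + 4.2369^2 + (-3.9478)^2) = 5.936504
Step 2: Project.
Since ||x|| > R, scale = R/||x|| = 4/5.936504 = 0.673797, proj(x) = scale * x
proj(x) = [0.879979, 2.854811, -2.660016]
Step 3: Dot product.
a^T * proj(x) = 1*0.879979 - 1*2.854811 + 0*(-2.660016) = -1.9748


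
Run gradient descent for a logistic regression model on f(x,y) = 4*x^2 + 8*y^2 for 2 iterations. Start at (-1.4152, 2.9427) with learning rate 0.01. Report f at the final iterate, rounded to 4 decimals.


Gradient descent on f(x,y) = 4*x^2 + 8*y^2.
Starting point: (-1.4152, 2.9427), alpha = 0.01
Step 1: grad_x = 2*4*-1.4152 = -11.3216, grad_y = 2*8*2.9427 = 47.0832
  x_1 = -1.4152 - 0.01*-11.3216 = -1.302
  y_1 = 2.9427 - 0.01*47.0832 = 2.4719
Step 2: grad_x = 2*4*-1.302 = -10.4159, grad_y = 2*8*2.4719 = 39.5499
  x_2 = -1.302 - 0.01*-10.4159 = -1.1978
  y_2 = 2.4719 - 0.01*39.5499 = 2.0764
f(-1.1978, 2.0764) = 4*(-1.1978)^2 + 8*2.0764^2 = 40.2296


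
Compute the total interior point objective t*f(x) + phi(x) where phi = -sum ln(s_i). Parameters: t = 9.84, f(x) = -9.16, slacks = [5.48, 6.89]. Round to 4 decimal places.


Step 1: Compute log-barrier.
ln values: [1.7011, 1.9301]
phi = -(1.7011 + 1.9301) = -3.6312
Step 2: Compute augmented objective.
t*f(x) = 9.84*-9.16 = -90.1344
Total = -90.1344 - 3.6312 = -93.7656


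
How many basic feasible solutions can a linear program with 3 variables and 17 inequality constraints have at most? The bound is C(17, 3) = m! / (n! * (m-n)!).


Each vertex corresponds to some choice of n active constraints out of m, so the number of vertices is at most C(m, n) = m! / (n!(m-n)!).
m = 17, n = 3
Numerator: 17 * 16 * 15
Denominator: 3! = 6
C(17, 3) = 680


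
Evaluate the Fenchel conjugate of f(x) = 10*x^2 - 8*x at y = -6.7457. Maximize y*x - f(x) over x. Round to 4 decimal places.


f*(y) = sup_x {y*x - a*x^2 - b*x} = sup_x {(y-b)*x - a*x^2}
FOC: (y - b) - 2a*x = 0 => x* = (y - b)/(2a)
x* = (-6.7457 + 8)/(2*10) = 0.0627
f*(-6.7457) = (y-b)^2/(4a) = (-6.7457 + 8)^2/(4*10)
= 1.5733/40 = 0.0393


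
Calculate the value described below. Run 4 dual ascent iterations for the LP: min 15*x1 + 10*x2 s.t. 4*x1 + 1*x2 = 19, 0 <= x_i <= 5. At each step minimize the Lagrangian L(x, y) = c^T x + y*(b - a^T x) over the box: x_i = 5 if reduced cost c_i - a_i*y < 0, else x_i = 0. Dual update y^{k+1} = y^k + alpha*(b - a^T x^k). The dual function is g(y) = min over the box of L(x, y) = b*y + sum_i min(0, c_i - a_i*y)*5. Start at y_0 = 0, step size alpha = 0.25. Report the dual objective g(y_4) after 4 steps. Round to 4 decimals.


Dual ascent for LP: min 15*x1 + 10*x2, 4*x1 + 1*x2 = 19, 0 <= x_i <= 5
Step 1: y^k = 0.0, reduced costs: (15.0, 10.0)
  x^k = (0.0, 0.0), subgradient = b - a^T x = 19.0
  y^{k+1} = 0.0 + 0.25*19.0 = 4.75
Step 2: y^k = 4.75, reduced costs: (-4.0, 5.25)
  x^k = (5.0, 0.0), subgradient = b - a^T x = -1.0
  y^{k+1} = 4.75 + 0.25*-1.0 = 4.5
Step 3: y^k = 4.5, reduced costs: (-3.0, 5.5)
  x^k = (5.0, 0.0), subgradient = b - a^T x = -1.0
  y^{k+1} = 4.5 + 0.25*-1.0 = 4.25
Step 4: y^k = 4.25, reduced costs: (-2.0, 5.75)
  x^k = (5.0, 0.0), subgradient = b - a^T x = -1.0
  y^{k+1} = 4.25 + 0.25*-1.0 = 4.0
Dual objective at y_4 = 4.0: reduced costs (-1.0, 6.0), box minimizer x = (5.0, 0.0)
g(y_4) = b*y + (c1 - a1*y)*x1 + (c2 - a2*y)*x2 = 19*4.0 + (-1.0)*5.0 + 6.0*0.0 = 76.0 - 5.0 + 0.0 = 71.0


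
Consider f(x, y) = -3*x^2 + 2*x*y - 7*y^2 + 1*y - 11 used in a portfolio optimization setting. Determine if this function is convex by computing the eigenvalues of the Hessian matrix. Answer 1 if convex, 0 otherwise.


The Hessian of f(x,y) = -3*x^2 + 2*x*y - 7*y^2 + 1*y - 11 is:
H = [[-6, 2], [2, -14]]
Trace = -6 - 14 = -20
Determinant = -6*-14 - (2)^2 = 80
Discriminant = (-20)^2 - 4*80 = 80.0
Eigenvalues: lambda_1 = -14.4721, lambda_2 = -5.5279
The function is not convex.

0


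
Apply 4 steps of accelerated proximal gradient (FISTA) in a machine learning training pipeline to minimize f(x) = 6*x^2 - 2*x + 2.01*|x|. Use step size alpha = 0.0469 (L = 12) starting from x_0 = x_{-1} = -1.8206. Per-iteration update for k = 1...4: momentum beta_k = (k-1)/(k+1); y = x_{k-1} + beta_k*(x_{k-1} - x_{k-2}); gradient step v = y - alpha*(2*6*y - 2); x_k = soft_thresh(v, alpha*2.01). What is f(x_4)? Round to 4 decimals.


FISTA on f(x) = 6*x^2 - 2*x + 2.01*|x|
L = 12, alpha = 0.0469
Iteration 1: beta = 0.0, y = -1.8206 + 0.0*(-1.8206 + 1.8206) = -1.8206
  grad(y) = -23.8472, v = y - alpha*grad = -0.7022
  prox(v) = soft_thresh(-0.7022, 0.0943) = -0.6079
Iteration 2: beta = 0.3333, y = -0.6079 + 0.3333*(-0.6079 + 1.8206) = -0.2037
  grad(y) = -4.444, v = y - alpha*grad = 0.0048
  prox(v) = soft_thresh(0.0048, 0.0943) = 0.0
Iteration 3: beta = 0.5, y = 0.0 + 0.5*(0.0 + 0.6079) = 0.3039
  grad(y) = 1.6474, v = y - alpha*grad = 0.2267
  prox(v) = soft_thresh(0.2267, 0.0943) = 0.1324
Iteration 4: beta = 0.6, y = 0.1324 + 0.6*(0.1324 - 0.0) = 0.2119
  grad(y) = 0.5424, v = y - alpha*grad = 0.1864
  prox(v) = soft_thresh(0.1864, 0.0943) = 0.0922
f(x_4) = 6*0.0922^2 - 2*0.0922 + 2.01*|0.0922| = 0.0519


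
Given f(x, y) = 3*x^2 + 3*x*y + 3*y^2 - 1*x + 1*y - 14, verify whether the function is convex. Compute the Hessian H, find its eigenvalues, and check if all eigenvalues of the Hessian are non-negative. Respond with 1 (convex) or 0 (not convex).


The Hessian of f(x,y) = 3*x^2 + 3*x*y + 3*y^2 - 1*x + 1*y - 14 is:
H = [[6, 3], [3, 6]]
Trace = 6 + 6 = 12
Determinant = 6*6 - (3)^2 = 27
Discriminant = (12)^2 - 4*27 = 36.0
Eigenvalues: lambda_1 = 3.0, lambda_2 = 9.0
The function is convex.

1


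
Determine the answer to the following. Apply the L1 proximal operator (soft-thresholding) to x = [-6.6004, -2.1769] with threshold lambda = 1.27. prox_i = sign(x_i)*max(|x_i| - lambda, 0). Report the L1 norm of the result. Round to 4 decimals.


Soft-thresholding with lambda = 1.27:
prox(-6.6004) = sign(-6.6004)*max(|-6.6004| - 1.27, 0) = -5.3304
prox(-2.1769) = sign(-2.1769)*max(|-2.1769| - 1.27, 0) = -0.9069
prox(x) = [-5.3304, -0.9069]
||prox(x)||_1 = 5.3304 + 0.9069 = 6.2373


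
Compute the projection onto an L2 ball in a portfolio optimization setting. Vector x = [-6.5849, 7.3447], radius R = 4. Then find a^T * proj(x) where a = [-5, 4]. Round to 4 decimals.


Step 1: Compute ||x|| (intermediates to 6 decimals).
||x|| = sqrt((-6.5849)^2 + 7.3447^2) = 9.864356
Step 2: Project.
Since ||x|| > R, scale = R/||x|| = 4/9.864356 = 0.4055, proj(x) = scale * x
proj(x) = [-2.670177, 2.978276]
Step 3: Dot product.
a^T * proj(x) = -5*(-2.670177) + 4*2.978276 = 25.264


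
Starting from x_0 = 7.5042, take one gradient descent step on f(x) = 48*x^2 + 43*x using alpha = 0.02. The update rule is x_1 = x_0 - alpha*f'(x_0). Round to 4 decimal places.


We compute the gradient at x_0 and apply the update.
f'(x) = 96*x + 43
f'(7.5042) = 96*7.5042 + 43 = 763.4032
x_1 = 7.5042 - 0.02*763.4032 = -7.7639


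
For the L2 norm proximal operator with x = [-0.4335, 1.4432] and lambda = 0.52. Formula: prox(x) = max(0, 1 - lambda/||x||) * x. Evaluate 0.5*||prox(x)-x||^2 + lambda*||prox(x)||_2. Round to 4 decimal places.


Step 1: Compute ||x||.
||x|| = 1.5069
Step 2: Compute scaling factor.
scale = max(0, 1 - 0.52/1.5069) = 0.6549
Step 3: prox(x) = [-0.2839, 0.9452]
||prox(x)|| = 0.9869
Step 4: Proximal objective.
0.5*||prox-x||^2 = 0.1352
lambda*||prox|| = 0.5132
Total = 0.6484


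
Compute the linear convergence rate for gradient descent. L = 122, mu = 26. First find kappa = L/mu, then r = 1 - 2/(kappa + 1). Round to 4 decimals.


Step 1: Compute the condition number.
kappa = L/mu = 122/26 = 4.6923
Step 2: Compute the convergence rate.
r = 1 - 2/(kappa + 1) = 1 - 2*mu/(L + mu) = (L - mu)/(L + mu) = 96/148 = 0.6486


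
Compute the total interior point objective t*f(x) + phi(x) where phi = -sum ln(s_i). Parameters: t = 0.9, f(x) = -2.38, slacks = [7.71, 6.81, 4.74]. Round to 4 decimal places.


Step 1: Compute log-barrier.
ln values: [2.0425, 1.9184, 1.556]
phi = -(2.0425 + 1.9184 + 1.556) = -5.5169
Step 2: Compute augmented objective.
t*f(x) = 0.9*-2.38 = -2.142
Total = -2.142 - 5.5169 = -7.6589


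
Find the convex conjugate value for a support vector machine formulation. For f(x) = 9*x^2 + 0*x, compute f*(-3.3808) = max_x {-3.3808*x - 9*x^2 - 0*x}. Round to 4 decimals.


f*(y) = sup_x {y*x - a*x^2 - b*x} = sup_x {(y-b)*x - a*x^2}
FOC: (y - b) - 2a*x = 0 => x* = (y - b)/(2a)
x* = (-3.3808 - 0)/(2*9) = -0.1878
f*(-3.3808) = (y-b)^2/(4a) = (-3.3808 - 0)^2/(4*9)
= 11.4298/36 = 0.3175


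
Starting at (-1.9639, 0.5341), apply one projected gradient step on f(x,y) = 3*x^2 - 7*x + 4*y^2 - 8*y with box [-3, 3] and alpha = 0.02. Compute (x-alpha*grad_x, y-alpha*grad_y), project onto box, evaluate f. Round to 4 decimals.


Step 1: Compute gradient at (-1.9639, 0.5341).
grad_x = 2*3*-1.9639 - 7 = -18.7834
grad_y = 2*4*0.5341 - 8 = -3.7272
Step 2: Gradient step.
x_raw = -1.9639 - 0.02*-18.7834 = -1.5882
y_raw = 0.5341 - 0.02*-3.7272 = 0.6086
Step 3: Project onto [-3, 3].
x_proj = clip(-1.5882) = -1.5882
y_proj = clip(0.6086) = 0.6086
Step 4: Evaluate f.
f(-1.5882, 0.6086) = 15.2977


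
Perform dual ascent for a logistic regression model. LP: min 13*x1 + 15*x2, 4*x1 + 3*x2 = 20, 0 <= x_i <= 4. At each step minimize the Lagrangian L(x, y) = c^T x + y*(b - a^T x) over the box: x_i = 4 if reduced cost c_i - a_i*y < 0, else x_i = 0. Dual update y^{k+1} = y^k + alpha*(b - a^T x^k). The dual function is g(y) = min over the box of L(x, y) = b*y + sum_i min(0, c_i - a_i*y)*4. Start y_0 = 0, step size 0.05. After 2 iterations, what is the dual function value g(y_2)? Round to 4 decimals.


Dual ascent for LP: min 13*x1 + 15*x2, 4*x1 + 3*x2 = 20, 0 <= x_i <= 4
Step 1: y^k = 0.0, reduced costs: (13.0, 15.0)
  x^k = (0.0, 0.0), subgradient = b - a^T x = 20.0
  y^{k+1} = 0.0 + 0.05*20.0 = 1.0
Step 2: y^k = 1.0, reduced costs: (9.0, 12.0)
  x^k = (0.0, 0.0), subgradient = b - a^T x = 20.0
  y^{k+1} = 1.0 + 0.05*20.0 = 2.0
Dual objective at y_2 = 2.0: reduced costs (5.0, 9.0), box minimizer x = (0.0, 0.0)
g(y_2) = b*y + (c1 - a1*y)*x1 + (c2 - a2*y)*x2 = 20*2.0 + 5.0*0.0 + 9.0*0.0 = 40.0 + 0.0 + 0.0 = 40.0


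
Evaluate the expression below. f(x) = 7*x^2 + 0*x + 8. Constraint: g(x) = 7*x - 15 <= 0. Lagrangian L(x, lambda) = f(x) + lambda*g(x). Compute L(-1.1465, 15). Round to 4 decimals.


Step 1: Evaluate f(x).
f(-1.1465) = 7*(-1.1465)^2 + 0*(-1.1465) + 8 = 17.2012
Step 2: Evaluate g(x).
g(-1.1465) = 7*-1.1465 - 15 = -23.0255
Step 3: Compute Lagrangian.
L = 17.2012 + 15*-23.0255 = -328.1813


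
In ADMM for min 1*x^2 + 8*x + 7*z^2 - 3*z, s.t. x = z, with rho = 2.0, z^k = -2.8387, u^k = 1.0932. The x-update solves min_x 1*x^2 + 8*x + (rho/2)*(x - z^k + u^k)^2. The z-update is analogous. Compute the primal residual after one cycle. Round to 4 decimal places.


ADMM iteration with rho = 2.0, z^k = -2.8387, u^k = 1.0932
Step 1: x-update.
Minimize 1*x^2 + 8*x + (2.0/2)*(x + 2.8387 + 1.0932)^2
FOC: (2*1 + 2.0)*x = -8 + 2.0*(-2.8387 - 1.0932)
x^{k+1} = -3.966
Step 2: z-update.
Minimize 7*z^2 - 3*z + (2.0/2)*(-3.966 - z + 1.0932)^2
FOC: (2*7 + 2.0)*z = 3 + 2.0*(-3.966 + 1.0932)
z^{k+1} = -0.1716
Step 3: u-update.
u^{k+1} = 1.0932 - 3.966 + 0.1716 = -2.7012
Step 4: Primal residual = |-3.966 + 0.1716| = 3.7944


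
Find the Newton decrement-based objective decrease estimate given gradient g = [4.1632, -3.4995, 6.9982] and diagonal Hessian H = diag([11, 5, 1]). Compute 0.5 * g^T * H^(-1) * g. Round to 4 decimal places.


Step 1: H is diagonal, so H^(-1) * g = [0.3785, -0.6999, 6.9982].
Step 2: g^T H^(-1) g = sum_i g_i^2 / H_ii
  = (4.1632)^2/11 + (-3.4995)^2/5 + (6.9982)^2/1
  = 1.5757 + 2.4493 + 48.9748 = 52.9998
Step 3: Objective decrease = 0.5 * g^T H^(-1) g = 26.4999


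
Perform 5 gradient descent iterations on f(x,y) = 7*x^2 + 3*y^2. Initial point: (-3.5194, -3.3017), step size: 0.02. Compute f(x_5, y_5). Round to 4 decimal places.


Gradient descent on f(x,y) = 7*x^2 + 3*y^2.
Starting point: (-3.5194, -3.3017), alpha = 0.02
Step 1: grad_x = 2*7*-3.5194 = -49.2716, grad_y = 2*3*-3.3017 = -19.8102
  x_1 = -3.5194 - 0.02*-49.2716 = -2.534
  y_1 = -3.3017 - 0.02*-19.8102 = -2.9055
Step 2: grad_x = 2*7*-2.534 = -35.4756, grad_y = 2*3*-2.9055 = -17.433
  x_2 = -2.534 - 0.02*-35.4756 = -1.8245
  y_2 = -2.9055 - 0.02*-17.433 = -2.5568
Step 3: grad_x = 2*7*-1.8245 = -25.5424, grad_y = 2*3*-2.5568 = -15.341
  x_3 = -1.8245 - 0.02*-25.5424 = -1.3136
  y_3 = -2.5568 - 0.02*-15.341 = -2.25
Step 4: grad_x = 2*7*-1.3136 = -18.3905, grad_y = 2*3*-2.25 = -13.5001
  x_4 = -1.3136 - 0.02*-18.3905 = -0.9458
  y_4 = -2.25 - 0.02*-13.5001 = -1.98
Step 5: grad_x = 2*7*-0.9458 = -13.2412, grad_y = 2*3*-1.98 = -11.8801
  x_5 = -0.9458 - 0.02*-13.2412 = -0.681
  y_5 = -1.98 - 0.02*-11.8801 = -1.7424
f(-0.681, -1.7424) = 7*(-0.681)^2 + 3*(-1.7424)^2 = 12.3541


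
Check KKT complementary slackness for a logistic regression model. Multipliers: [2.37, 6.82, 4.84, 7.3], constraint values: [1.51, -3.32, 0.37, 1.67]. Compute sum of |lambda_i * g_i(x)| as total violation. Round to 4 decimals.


KKT complementary slackness check:
lambda_1 * g_1 = 2.37 * 1.51 = 3.5787
lambda_2 * g_2 = 6.82 * -3.32 = -22.6424
lambda_3 * g_3 = 4.84 * 0.37 = 1.7908
lambda_4 * g_4 = 7.3 * 1.67 = 12.191
Total violation = 3.5787 + 22.6424 + 1.7908 + 12.191 = 40.2029


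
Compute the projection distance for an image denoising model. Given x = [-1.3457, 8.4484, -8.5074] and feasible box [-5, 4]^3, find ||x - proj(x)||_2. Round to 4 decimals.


Project each component onto [-5, 4].
clip(-1.3457) = -1.3457, clip(8.4484) = 4.0, clip(-8.5074) = -5.0
Projection = [-1.3457, 4.0, -5.0]
Squared diffs: [0.0, 19.7883, 12.3019]
Distance = sqrt(32.0902) = 5.6648


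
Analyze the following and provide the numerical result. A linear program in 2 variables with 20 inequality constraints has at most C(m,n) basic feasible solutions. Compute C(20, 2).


Each vertex corresponds to some choice of n active constraints out of m, so the number of vertices is at most C(m, n) = m! / (n!(m-n)!).
m = 20, n = 2
Numerator: 20 * 19
Denominator: 2! = 2
C(20, 2) = 190


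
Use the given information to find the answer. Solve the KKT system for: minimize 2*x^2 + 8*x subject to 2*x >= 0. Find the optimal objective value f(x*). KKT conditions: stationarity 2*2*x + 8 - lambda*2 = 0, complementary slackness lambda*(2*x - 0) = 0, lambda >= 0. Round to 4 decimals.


Step 1: Try lambda = 0 (constraint inactive).
x_unc = -8/(2*2) = -2.0
Check: 2*-2.0 = -4.0 < 0 -- violated!
Step 2: Constraint must be active: 2*x = 0
x* = 0/2 = 0.0
lambda = (2*2*0.0 + 8)/2 = 4.0
Step 3: Compute optimal value.
f(x*) = 2*0.0^2 + 8*0.0 = 0.0


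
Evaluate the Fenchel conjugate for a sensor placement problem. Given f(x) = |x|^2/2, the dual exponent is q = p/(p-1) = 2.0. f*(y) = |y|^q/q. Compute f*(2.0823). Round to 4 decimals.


The conjugate exponent q satisfies 1/p + 1/q = 1.
p = 2, so q = 2/(2 - 1) = 2.0
|y|^q = 2.0823^2.0 = 4.336
f*(2.0823) = 4.336 / 2.0 = 2.168


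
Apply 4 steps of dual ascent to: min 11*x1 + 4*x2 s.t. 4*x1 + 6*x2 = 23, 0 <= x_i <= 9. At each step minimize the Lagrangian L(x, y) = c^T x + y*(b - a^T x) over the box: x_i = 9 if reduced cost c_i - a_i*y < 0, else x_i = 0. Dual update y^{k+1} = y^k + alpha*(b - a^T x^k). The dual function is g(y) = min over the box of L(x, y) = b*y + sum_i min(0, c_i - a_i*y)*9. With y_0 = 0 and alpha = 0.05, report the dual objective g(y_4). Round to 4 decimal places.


Dual ascent for LP: min 11*x1 + 4*x2, 4*x1 + 6*x2 = 23, 0 <= x_i <= 9
Step 1: y^k = 0.0, reduced costs: (11.0, 4.0)
  x^k = (0.0, 0.0), subgradient = b - a^T x = 23.0
  y^{k+1} = 0.0 + 0.05*23.0 = 1.15
Step 2: y^k = 1.15, reduced costs: (6.4, -2.9)
  x^k = (0.0, 9.0), subgradient = b - a^T x = -31.0
  y^{k+1} = 1.15 + 0.05*-31.0 = -0.4
Step 3: y^k = -0.4, reduced costs: (12.6, 6.4)
  x^k = (0.0, 0.0), subgradient = b - a^T x = 23.0
  y^{k+1} = -0.4 + 0.05*23.0 = 0.75
Step 4: y^k = 0.75, reduced costs: (8.0, -0.5)
  x^k = (0.0, 9.0), subgradient = b - a^T x = -31.0
  y^{k+1} = 0.75 + 0.05*-31.0 = -0.8
Dual objective at y_4 = -0.8: reduced costs (14.2, 8.8), box minimizer x = (0.0, 0.0)
g(y_4) = b*y + (c1 - a1*y)*x1 + (c2 - a2*y)*x2 = 23*(-0.8) + 14.2*0.0 + 8.8*0.0 = -18.4 + 0.0 + 0.0 = -18.4


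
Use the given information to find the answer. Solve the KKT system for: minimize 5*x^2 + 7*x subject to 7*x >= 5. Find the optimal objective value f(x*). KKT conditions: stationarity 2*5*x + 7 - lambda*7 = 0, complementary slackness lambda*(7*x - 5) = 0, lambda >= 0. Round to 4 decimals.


Step 1: Try lambda = 0 (constraint inactive).
x_unc = -7/(2*5) = -0.7
Check: 7*-0.7 = -4.9 < 5 -- violated!
Step 2: Constraint must be active: 7*x = 5
x* = 5/7 = 0.7143 (rounded; the exact value 5/7 is used below)
lambda = (2*5*(5/7) + 7)/7 = 2.0204
Step 3: Compute optimal value.
f(x*) = 5*(5/7)^2 + 7*(5/7) = 7.551


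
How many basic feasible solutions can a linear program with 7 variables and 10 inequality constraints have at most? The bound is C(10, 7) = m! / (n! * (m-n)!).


Each vertex corresponds to some choice of n active constraints out of m, so the number of vertices is at most C(m, n) = m! / (n!(m-n)!).
m = 10, n = 7
Numerator: 10 * 9 * 8 * 7 * 6 * 5 * 4
Denominator: 7! = 5040
C(10, 7) = 120


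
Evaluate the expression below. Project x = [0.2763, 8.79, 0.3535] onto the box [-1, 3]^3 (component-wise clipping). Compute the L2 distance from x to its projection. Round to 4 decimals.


Project each component onto [-1, 3].
clip(0.2763) = 0.2763, clip(8.79) = 3.0, clip(0.3535) = 0.3535
Projection = [0.2763, 3.0, 0.3535]
Squared diffs: [0.0, 33.5241, 0.0]
Distance = sqrt(33.5241) = 5.79


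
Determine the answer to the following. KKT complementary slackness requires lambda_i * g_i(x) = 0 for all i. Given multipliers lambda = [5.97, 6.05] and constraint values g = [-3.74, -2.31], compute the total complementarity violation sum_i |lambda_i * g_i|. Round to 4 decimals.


KKT complementary slackness check:
lambda_1 * g_1 = 5.97 * -3.74 = -22.3278
lambda_2 * g_2 = 6.05 * -2.31 = -13.9755
Total violation = 22.3278 + 13.9755 = 36.3033


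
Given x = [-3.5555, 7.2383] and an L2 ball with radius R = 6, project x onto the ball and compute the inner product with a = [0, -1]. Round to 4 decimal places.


Step 1: Compute ||x|| (intermediates to 6 decimals).
||x|| = sqrt((-3.5555)^2 + 7.2383^2) = 8.064401
Step 2: Project.
Since ||x|| > R, scale = R/||x|| = 6/8.064401 = 0.744011, proj(x) = scale * x
proj(x) = [-2.645331, 5.385375]
Step 3: Dot product.
a^T * proj(x) = 0*(-2.645331) - 1*5.385375 = -5.3854


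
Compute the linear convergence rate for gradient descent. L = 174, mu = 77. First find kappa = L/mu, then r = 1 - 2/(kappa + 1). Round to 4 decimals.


Step 1: Compute the condition number.
kappa = L/mu = 174/77 = 2.2597
Step 2: Compute the convergence rate.
r = 1 - 2/(kappa + 1) = 1 - 2*mu/(L + mu) = (L - mu)/(L + mu) = 97/251 = 0.3865


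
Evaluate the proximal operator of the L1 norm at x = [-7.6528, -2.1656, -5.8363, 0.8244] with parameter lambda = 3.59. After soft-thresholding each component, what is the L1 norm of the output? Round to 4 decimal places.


Soft-thresholding with lambda = 3.59:
prox(-7.6528) = sign(-7.6528)*max(|-7.6528| - 3.59, 0) = -4.0628
prox(-2.1656) = sign(-2.1656)*max(|-2.1656| - 3.59, 0) = 0.0
prox(-5.8363) = sign(-5.8363)*max(|-5.8363| - 3.59, 0) = -2.2463
prox(0.8244) = sign(0.8244)*max(|0.8244| - 3.59, 0) = 0.0
prox(x) = [-4.0628, 0.0, -2.2463, 0.0]
||prox(x)||_1 = 4.0628 + 0.0 + 2.2463 + 0.0 = 6.3091


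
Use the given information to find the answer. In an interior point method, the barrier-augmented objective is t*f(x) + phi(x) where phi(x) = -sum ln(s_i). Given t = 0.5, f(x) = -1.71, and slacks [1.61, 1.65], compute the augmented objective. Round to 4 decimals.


Step 1: Compute log-barrier.
ln values: [0.4762, 0.5008]
phi = -(0.4762 + 0.5008) = -0.977
Step 2: Compute augmented objective.
t*f(x) = 0.5*-1.71 = -0.855
Total = -0.855 - 0.977 = -1.832


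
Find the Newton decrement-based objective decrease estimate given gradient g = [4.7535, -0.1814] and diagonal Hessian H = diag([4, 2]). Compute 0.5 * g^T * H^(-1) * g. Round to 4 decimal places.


Step 1: H is diagonal, so H^(-1) * g = [1.1884, -0.0907].
Step 2: g^T H^(-1) g = sum_i g_i^2 / H_ii
  = (4.7535)^2/4 + (-0.1814)^2/2
  = 5.6489 + 0.0165 = 5.6654
Step 3: Objective decrease = 0.5 * g^T H^(-1) g = 2.8327


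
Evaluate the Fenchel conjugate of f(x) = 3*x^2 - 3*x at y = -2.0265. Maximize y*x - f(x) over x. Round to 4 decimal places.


f*(y) = sup_x {y*x - a*x^2 - b*x} = sup_x {(y-b)*x - a*x^2}
FOC: (y - b) - 2a*x = 0 => x* = (y - b)/(2a)
x* = (-2.0265 + 3)/(2*3) = 0.1623
f*(-2.0265) = (y-b)^2/(4a) = (-2.0265 + 3)^2/(4*3)
= 0.9477/12 = 0.079


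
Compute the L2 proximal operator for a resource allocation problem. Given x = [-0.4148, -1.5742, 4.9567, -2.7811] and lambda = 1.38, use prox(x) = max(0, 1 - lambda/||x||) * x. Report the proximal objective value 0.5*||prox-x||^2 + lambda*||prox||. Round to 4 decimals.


Step 1: Compute ||x||.
||x|| = 5.9122
Step 2: Compute scaling factor.
scale = max(0, 1 - 1.38/5.9122) = 0.7666
Step 3: prox(x) = [-0.318, -1.2068, 3.7997, -2.1319]
||prox(x)|| = 4.5322
Step 4: Proximal objective.
0.5*||prox-x||^2 = 0.9522
lambda*||prox|| = 6.2544
Total = 7.2066


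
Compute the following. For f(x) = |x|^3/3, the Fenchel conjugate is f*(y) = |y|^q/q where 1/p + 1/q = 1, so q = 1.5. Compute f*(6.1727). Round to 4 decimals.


The conjugate exponent q satisfies 1/p + 1/q = 1.
p = 3, so q = 3/(3 - 1) = 1.5
|y|^q = 6.1727^1.5 = 15.336
f*(6.1727) = 15.336 / 1.5 = 10.224


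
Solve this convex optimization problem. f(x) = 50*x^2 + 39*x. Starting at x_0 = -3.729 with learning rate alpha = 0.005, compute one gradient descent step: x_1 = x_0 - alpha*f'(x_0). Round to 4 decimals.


We compute the gradient at x_0 and apply the update.
f'(x) = 100*x + 39
f'(-3.729) = 100*-3.729 + 39 = -333.9
x_1 = -3.729 - 0.005*-333.9 = -2.0595


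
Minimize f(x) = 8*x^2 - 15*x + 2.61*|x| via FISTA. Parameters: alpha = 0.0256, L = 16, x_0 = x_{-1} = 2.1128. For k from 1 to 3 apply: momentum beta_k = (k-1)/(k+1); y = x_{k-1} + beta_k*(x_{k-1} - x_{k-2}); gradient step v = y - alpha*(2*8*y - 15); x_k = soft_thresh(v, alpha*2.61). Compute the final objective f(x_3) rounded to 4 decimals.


FISTA on f(x) = 8*x^2 - 15*x + 2.61*|x|
L = 16, alpha = 0.0256
Iteration 1: beta = 0.0, y = 2.1128 + 0.0*(2.1128 - 2.1128) = 2.1128
  grad(y) = 18.8048, v = y - alpha*grad = 1.6314
  prox(v) = soft_thresh(1.6314, 0.0668) = 1.5646
Iteration 2: beta = 0.3333, y = 1.5646 + 0.3333*(1.5646 - 2.1128) = 1.3818
  grad(y) = 7.1095, v = y - alpha*grad = 1.1998
  prox(v) = soft_thresh(1.1998, 0.0668) = 1.133
Iteration 3: beta = 0.5, y = 1.133 + 0.5*(1.133 - 1.5646) = 0.9172
  grad(y) = -0.3241, v = y - alpha*grad = 0.9255
  prox(v) = soft_thresh(0.9255, 0.0668) = 0.8587
f(x_3) = 8*0.8587^2 - 15*0.8587 + 2.61*|0.8587| = -4.7403


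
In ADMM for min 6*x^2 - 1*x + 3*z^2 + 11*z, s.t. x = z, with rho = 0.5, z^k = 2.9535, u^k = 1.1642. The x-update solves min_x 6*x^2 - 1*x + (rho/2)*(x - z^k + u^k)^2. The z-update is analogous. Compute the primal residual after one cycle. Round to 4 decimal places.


ADMM iteration with rho = 0.5, z^k = 2.9535, u^k = 1.1642
Step 1: x-update.
Minimize 6*x^2 - 1*x + (0.5/2)*(x - 2.9535 + 1.1642)^2
FOC: (2*6 + 0.5)*x = 1 + 0.5*(2.9535 - 1.1642)
x^{k+1} = 0.1516
Step 2: z-update.
Minimize 3*z^2 + 11*z + (0.5/2)*(0.1516 - z + 1.1642)^2
FOC: (2*3 + 0.5)*z = -11 + 0.5*(0.1516 + 1.1642)
z^{k+1} = -1.5911
Step 3: u-update.
u^{k+1} = 1.1642 + 0.1516 + 1.5911 = 2.9069
Step 4: Primal residual = |0.1516 + 1.5911| = 1.7427


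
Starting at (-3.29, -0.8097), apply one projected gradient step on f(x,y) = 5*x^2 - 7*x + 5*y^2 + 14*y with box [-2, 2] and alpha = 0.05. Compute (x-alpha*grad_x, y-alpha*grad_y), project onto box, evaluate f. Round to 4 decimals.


Step 1: Compute gradient at (-3.29, -0.8097).
grad_x = 2*5*-3.29 - 7 = -39.9
grad_y = 2*5*-0.8097 + 14 = 5.903
Step 2: Gradient step.
x_raw = -3.29 - 0.05*-39.9 = -1.295
y_raw = -0.8097 - 0.05*5.903 = -1.1049
Step 3: Project onto [-2, 2].
x_proj = clip(-1.295) = -1.295
y_proj = clip(-1.1049) = -1.1049
Step 4: Evaluate f.
f(-1.295, -1.1049) = 8.0857


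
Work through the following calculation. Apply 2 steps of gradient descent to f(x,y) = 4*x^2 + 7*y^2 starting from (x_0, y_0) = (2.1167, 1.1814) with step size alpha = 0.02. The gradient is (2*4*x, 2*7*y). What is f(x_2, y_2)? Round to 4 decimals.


Gradient descent on f(x,y) = 4*x^2 + 7*y^2.
Starting point: (2.1167, 1.1814), alpha = 0.02
Step 1: grad_x = 2*4*2.1167 = 16.9336, grad_y = 2*7*1.1814 = 16.5396
  x_1 = 2.1167 - 0.02*16.9336 = 1.778
  y_1 = 1.1814 - 0.02*16.5396 = 0.8506
Step 2: grad_x = 2*4*1.778 = 14.2242, grad_y = 2*7*0.8506 = 11.9085
  x_2 = 1.778 - 0.02*14.2242 = 1.4935
  y_2 = 0.8506 - 0.02*11.9085 = 0.6124
f(1.4935, 0.6124) = 4*1.4935^2 + 7*0.6124^2 = 11.5482


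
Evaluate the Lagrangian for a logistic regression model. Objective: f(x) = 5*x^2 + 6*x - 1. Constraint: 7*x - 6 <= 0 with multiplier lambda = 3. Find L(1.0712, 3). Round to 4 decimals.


Step 1: Evaluate f(x).
f(1.0712) = 5*1.0712^2 + 6*1.0712 - 1 = 11.1645
Step 2: Evaluate g(x).
g(1.0712) = 7*1.0712 - 6 = 1.4984
Step 3: Compute Lagrangian.
L = 11.1645 + 3*1.4984 = 15.6597
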